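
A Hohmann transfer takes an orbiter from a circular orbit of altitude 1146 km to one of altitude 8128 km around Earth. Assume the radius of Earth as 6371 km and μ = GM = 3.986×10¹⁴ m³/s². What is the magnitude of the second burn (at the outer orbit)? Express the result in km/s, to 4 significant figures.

Δv ≈ 0.9104 km/s

r₁ = 6371 + 1146 = 7517.0 km = 7.5170×10⁶ m.
r₂ = 6371 + 8128 = 14499 km = 1.4499×10⁷ m.
Transfer ellipse a_t = (r₁ + r₂)/2 = 1.101×10⁷ m.
At r₁: circular v_c1 = √(μ/r₁) = 7282 m/s; transfer-perigee v_p = √[μ(2/r₁ − 1/a_t)] = 8357 m/s.
At r₂: circular v_c2 = √(μ/r₂) = 5243 m/s; transfer-apogee v_a = √[μ(2/r₂ − 1/a_t)] = 4333 m/s.
Δv₂ = v_c2 − v_a = 910.4 m/s.
= 0.9104 km/s.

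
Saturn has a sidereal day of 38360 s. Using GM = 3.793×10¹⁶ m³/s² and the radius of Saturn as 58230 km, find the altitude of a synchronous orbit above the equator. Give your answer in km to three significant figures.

h_sync ≈ 54000 km

A synchronous orbit has period T, so by Kepler's third law a = (μT²/4π²)^(1/3).
μT²/4π² = 3.793×10¹⁶ × (3.836×10⁴)² / 39.48 = 1.414×10²⁴ m³.
a = 1.122×10⁸ m = 1.1223×10⁵ km.
Altitude h = a − R = 1.1223×10⁵ − 58230 = 54005 km.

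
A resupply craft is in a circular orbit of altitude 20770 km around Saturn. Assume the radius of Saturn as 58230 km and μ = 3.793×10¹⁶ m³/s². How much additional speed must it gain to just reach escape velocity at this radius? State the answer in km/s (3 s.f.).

r = 58230 + 20770 = 79000 km = 7.9000×10⁷ m.
Circular speed v_c = √(μ/r) = 21910 m/s.
Escape speed v_esc = √(2μ/r) = √2 × v_c = 30990 m/s.
Δv = v_esc − v_c = 9076 m/s = 9.076 km/s.

Δv ≈ 9.08 km/s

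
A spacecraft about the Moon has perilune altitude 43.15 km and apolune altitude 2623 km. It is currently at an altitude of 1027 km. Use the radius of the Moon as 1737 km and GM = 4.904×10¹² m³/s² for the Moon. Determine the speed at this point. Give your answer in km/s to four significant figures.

v ≈ 1.397 km/s

r_p = 1737 + 43.15 = 1780.2 km = 1.7802×10⁶ m.
r_a = 1737 + 2623 = 4360.0 km = 4.3600×10⁶ m.
r = 1737 + 1027 = 2764.0 km = 2.764×10⁶ m.
Semi-major axis a = (r_p + r_a)/2 = 3070.1 km = 3.070×10⁶ m.
Vis-viva: v² = μ(2/r − 1/a) = 4.904×10¹² × (7.236×10⁻⁷ − 3.257×10⁻⁷) = 1.951×10⁶ m²/s².
v = 1397 m/s = 1.397 km/s.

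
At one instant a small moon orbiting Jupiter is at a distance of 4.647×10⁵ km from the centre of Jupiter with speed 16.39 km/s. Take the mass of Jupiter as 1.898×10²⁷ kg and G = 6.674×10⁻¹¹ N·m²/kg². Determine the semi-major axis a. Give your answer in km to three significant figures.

μ = GM = 6.674×10⁻¹¹ × 1.898×10²⁷ = 1.267×10¹⁷ m³/s².
r = 4.647×10⁸ m.
Specific orbital energy ε = v²/2 − μ/r = (16390)²/2 − 1.267×10¹⁷/4.647×10⁸ = -1.383×10⁸ J/kg.
Since ε = −μ/(2a), a = −μ/(2ε) = 4.580×10⁸ m = 4.5805×10⁵ km.

a ≈ 4.58×10⁵ km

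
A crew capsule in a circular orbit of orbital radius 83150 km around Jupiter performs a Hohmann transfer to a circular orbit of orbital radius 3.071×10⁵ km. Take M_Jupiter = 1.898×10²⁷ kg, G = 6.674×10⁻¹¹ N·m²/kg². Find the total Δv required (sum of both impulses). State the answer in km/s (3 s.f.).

Δv_total ≈ 17.0 km/s

μ = GM = 6.674×10⁻¹¹ × 1.898×10²⁷ = 1.267×10¹⁷ m³/s².
r₁ = 83150 km = 8.315×10⁷ m.
r₂ = 3.071×10⁵ km = 3.071×10⁸ m.
Transfer ellipse a_t = (r₁ + r₂)/2 = 1.951×10⁸ m.
At r₁: circular v_c1 = √(μ/r₁) = 39030 m/s; transfer-perijove v_p = √[μ(2/r₁ − 1/a_t)] = 48970 m/s.
Δv₁ = v_p − v_c1 = 9935 m/s.
At r₂: circular v_c2 = √(μ/r₂) = 20310 m/s; transfer-apojove v_a = √[μ(2/r₂ − 1/a_t)] = 13260 m/s.
Δv₂ = v_c2 − v_a = 7052 m/s.
Total Δv = Δv₁ + Δv₂ = 16990 m/s = 16.99 km/s.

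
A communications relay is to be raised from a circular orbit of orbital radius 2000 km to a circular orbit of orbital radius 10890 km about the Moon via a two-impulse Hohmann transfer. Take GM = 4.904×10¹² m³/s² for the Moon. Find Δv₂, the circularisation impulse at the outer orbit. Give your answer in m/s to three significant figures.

r₁ = 2000 km = 2.000×10⁶ m.
r₂ = 10890 km = 1.089×10⁷ m.
Transfer ellipse a_t = (r₁ + r₂)/2 = 6.445×10⁶ m.
At r₁: circular v_c1 = √(μ/r₁) = 1566 m/s; transfer-perilune v_p = √[μ(2/r₁ − 1/a_t)] = 2035 m/s.
At r₂: circular v_c2 = √(μ/r₂) = 671.1 m/s; transfer-apolune v_a = √[μ(2/r₂ − 1/a_t)] = 373.8 m/s.
Δv₂ = v_c2 − v_a = 297.2 m/s.

Δv ≈ 297 m/s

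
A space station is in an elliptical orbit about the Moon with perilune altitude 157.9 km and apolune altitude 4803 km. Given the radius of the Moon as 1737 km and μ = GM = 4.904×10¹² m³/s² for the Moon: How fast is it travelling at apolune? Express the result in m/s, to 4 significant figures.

v ≈ 580.4 m/s

r_p = 1737 + 157.9 = 1894.9 km = 1.8949×10⁶ m.
r_a = 1737 + 4803 = 6540.0 km = 6.5400×10⁶ m.
Semi-major axis a = (r_p + r_a)/2 = 4217.4 km = 4.217×10⁶ m.
Vis-viva: v² = μ(2/r − 1/a) = 4.904×10¹² × (3.058×10⁻⁷ − 2.371×10⁻⁷) = 3.369×10⁵ m²/s².
v = 580.4 m/s.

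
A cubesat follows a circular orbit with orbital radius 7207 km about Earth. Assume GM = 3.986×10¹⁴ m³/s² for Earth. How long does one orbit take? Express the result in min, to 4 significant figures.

T ≈ 101.5 min

r = 7207 km = 7.207×10⁶ m.
Kepler's third law: T = 2π√(r³/μ) = 2π√((7.207×10⁶)³ / 3.986×10¹⁴).
r³/μ = 9.391×10⁵ s², so T = 2π × 9.691×10² = 6.089×10³ s.
Converting: 6.089×10³ s ÷ 60.00 = 101.5 min.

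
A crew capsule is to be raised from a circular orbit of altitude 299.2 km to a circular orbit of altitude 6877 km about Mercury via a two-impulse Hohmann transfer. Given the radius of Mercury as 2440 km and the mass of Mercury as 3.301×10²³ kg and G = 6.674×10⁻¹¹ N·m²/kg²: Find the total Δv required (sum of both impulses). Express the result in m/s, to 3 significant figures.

μ = GM = 6.674×10⁻¹¹ × 3.301×10²³ = 2.203×10¹³ m³/s².
r₁ = 2440 + 299.2 = 2739.2 km = 2.7392×10⁶ m.
r₂ = 2440 + 6877 = 9317.0 km = 9.3170×10⁶ m.
Transfer ellipse a_t = (r₁ + r₂)/2 = 6.028×10⁶ m.
At r₁: circular v_c1 = √(μ/r₁) = 2836 m/s; transfer-periherm v_p = √[μ(2/r₁ − 1/a_t)] = 3526 m/s.
Δv₁ = v_p − v_c1 = 689.8 m/s.
At r₂: circular v_c2 = √(μ/r₂) = 1538 m/s; transfer-apoherm v_a = √[μ(2/r₂ − 1/a_t)] = 1037 m/s.
Δv₂ = v_c2 − v_a = 501.1 m/s.
Total Δv = Δv₁ + Δv₂ = 1191 m/s.

Δv_total ≈ 1190 m/s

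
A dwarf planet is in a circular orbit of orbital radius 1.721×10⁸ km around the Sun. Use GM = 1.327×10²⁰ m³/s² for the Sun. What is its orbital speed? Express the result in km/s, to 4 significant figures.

v ≈ 27.77 km/s

r = 1.721×10⁸ km = 1.721×10¹¹ m.
For a circular orbit v = √(μ/r) = √(1.327×10²⁰ / 1.721×10¹¹) = √(7.711×10⁸) = 27770 m/s.
That is 27.77 km/s.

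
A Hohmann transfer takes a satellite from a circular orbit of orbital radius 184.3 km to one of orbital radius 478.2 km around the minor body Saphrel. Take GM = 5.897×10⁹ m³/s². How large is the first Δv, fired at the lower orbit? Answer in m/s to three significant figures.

r₁ = 184.3 km = 1.843×10⁵ m.
r₂ = 478.2 km = 4.782×10⁵ m.
Transfer ellipse a_t = (r₁ + r₂)/2 = 3.312×10⁵ m.
At r₁: circular v_c1 = √(μ/r₁) = 178.9 m/s; transfer-periapsis v_p = √[μ(2/r₁ − 1/a_t)] = 214.9 m/s.
Δv₁ = v_p − v_c1 = 36.05 m/s.

Δv ≈ 36.0 m/s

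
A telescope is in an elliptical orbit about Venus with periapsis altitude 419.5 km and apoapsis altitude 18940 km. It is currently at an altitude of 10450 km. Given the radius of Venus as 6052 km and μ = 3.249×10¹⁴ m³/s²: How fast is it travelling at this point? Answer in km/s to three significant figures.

r_p = 6052 + 419.5 = 6471.5 km = 6.4715×10⁶ m.
r_a = 6052 + 18940 = 24992 km = 2.4992×10⁷ m.
r = 6052 + 10450 = 16502 km = 1.650×10⁷ m.
Semi-major axis a = (r_p + r_a)/2 = 15732 km = 1.573×10⁷ m.
Vis-viva: v² = μ(2/r − 1/a) = 3.249×10¹⁴ × (1.212×10⁻⁷ − 6.357×10⁻⁸) = 1.872×10⁷ m²/s².
v = 4327 m/s = 4.327 km/s.

v ≈ 4.33 km/s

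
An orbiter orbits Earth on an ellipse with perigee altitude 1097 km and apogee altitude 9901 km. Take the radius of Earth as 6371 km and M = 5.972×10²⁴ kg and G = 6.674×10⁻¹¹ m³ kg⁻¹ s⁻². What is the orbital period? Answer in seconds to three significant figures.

μ = GM = 6.674×10⁻¹¹ × 5.972×10²⁴ = 3.986×10¹⁴ m³/s².
r_p = 6371 + 1097 = 7468.0 km = 7.4680×10⁶ m.
r_a = 6371 + 9901 = 16272 km = 1.6272×10⁷ m.
Semi-major axis a = (r_p + r_a)/2 = (7468.0 + 16272)/2 = 11870 km = 1.187×10⁷ m.
By Kepler's third law T = 2π√(a³/μ) = 2π × 2.048×10³ = 1.287×10⁴ s.

T ≈ 12900 seconds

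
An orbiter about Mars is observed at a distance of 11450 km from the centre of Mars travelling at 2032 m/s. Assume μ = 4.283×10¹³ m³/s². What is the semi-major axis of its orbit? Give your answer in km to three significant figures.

r = 1.145×10⁷ m.
Vis-viva rearranged: 1/a = 2/r − v²/μ = 1.747×10⁻⁷ − 9.640×10⁻⁸ = 7.827×10⁻⁸ m⁻¹.
a = 1.278×10⁷ m = 12777 km.

a ≈ 12800 km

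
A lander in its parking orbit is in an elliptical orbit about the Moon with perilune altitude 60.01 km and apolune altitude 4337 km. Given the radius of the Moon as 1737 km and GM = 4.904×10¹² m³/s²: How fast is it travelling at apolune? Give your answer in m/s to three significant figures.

r_p = 1737 + 60.01 = 1797.0 km = 1.7970×10⁶ m.
r_a = 1737 + 4337 = 6074.0 km = 6.0740×10⁶ m.
Semi-major axis a = (r_p + r_a)/2 = 3935.5 km = 3.936×10⁶ m.
Vis-viva: v² = μ(2/r − 1/a) = 4.904×10¹² × (3.293×10⁻⁷ − 2.541×10⁻⁷) = 3.687×10⁵ m²/s².
v = 607.2 m/s.

v ≈ 607 m/s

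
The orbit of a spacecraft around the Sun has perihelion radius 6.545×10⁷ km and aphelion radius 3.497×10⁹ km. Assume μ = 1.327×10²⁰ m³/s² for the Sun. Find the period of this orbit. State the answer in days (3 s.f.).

Semi-major axis a = (r_p + r_a)/2 = (6.5450×10⁷ + 3.4970×10⁹)/2 = 1.7812×10⁹ km = 1.781×10¹² m.
By Kepler's third law T = 2π√(a³/μ) = 2π × 2.064×10⁸ = 1.297×10⁹ s.
= 15010 days.

T ≈ 15000 days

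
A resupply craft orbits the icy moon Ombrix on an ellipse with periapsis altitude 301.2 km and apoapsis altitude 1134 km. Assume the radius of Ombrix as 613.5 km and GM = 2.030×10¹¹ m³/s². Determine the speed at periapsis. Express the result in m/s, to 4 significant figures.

r_p = 613.5 + 301.2 = 914.70 km = 9.1470×10⁵ m.
r_a = 613.5 + 1134 = 1747.5 km = 1.7475×10⁶ m.
Semi-major axis a = (r_p + r_a)/2 = 1331.1 km = 1.331×10⁶ m.
Vis-viva: v² = μ(2/r − 1/a) = 2.030×10¹¹ × (2.187×10⁻⁶ − 7.513×10⁻⁷) = 2.914×10⁵ m²/s².
v = 539.8 m/s.

v ≈ 539.8 m/s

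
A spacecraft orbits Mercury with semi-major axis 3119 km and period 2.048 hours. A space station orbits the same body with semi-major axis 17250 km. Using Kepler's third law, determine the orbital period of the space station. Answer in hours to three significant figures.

T₂ ≈ 26.6 hours

Kepler's third law: T² ∝ a³, so T₂ = T₁ (a₂/a₁)^(3/2).
a₂/a₁ = 5.531, (a₂/a₁)^(3/2) = 13.01.
T₂ = 2.048 × 13.01 = 26.64 hours.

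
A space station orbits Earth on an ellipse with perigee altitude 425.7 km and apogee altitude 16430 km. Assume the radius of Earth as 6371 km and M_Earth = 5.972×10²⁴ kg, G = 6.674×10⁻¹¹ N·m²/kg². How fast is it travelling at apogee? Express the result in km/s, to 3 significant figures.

μ = GM = 6.674×10⁻¹¹ × 5.972×10²⁴ = 3.986×10¹⁴ m³/s².
r_p = 6371 + 425.7 = 6796.7 km = 6.7967×10⁶ m.
r_a = 6371 + 16430 = 22801 km = 2.2801×10⁷ m.
Semi-major axis a = (r_p + r_a)/2 = 14799 km = 1.480×10⁷ m.
Vis-viva: v² = μ(2/r − 1/a) = 3.986×10¹⁴ × (8.772×10⁻⁸ − 6.757×10⁻⁸) = 8.028×10⁶ m²/s².
v = 2833 m/s = 2.833 km/s.

v ≈ 2.83 km/s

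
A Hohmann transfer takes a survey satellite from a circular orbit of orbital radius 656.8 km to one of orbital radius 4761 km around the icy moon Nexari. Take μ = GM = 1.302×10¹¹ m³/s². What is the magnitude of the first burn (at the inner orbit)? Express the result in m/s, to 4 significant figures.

Δv ≈ 145.0 m/s

r₁ = 656.8 km = 6.568×10⁵ m.
r₂ = 4761 km = 4.761×10⁶ m.
Transfer ellipse a_t = (r₁ + r₂)/2 = 2.709×10⁶ m.
At r₁: circular v_c1 = √(μ/r₁) = 445.2 m/s; transfer-periapsis v_p = √[μ(2/r₁ − 1/a_t)] = 590.3 m/s.
Δv₁ = v_p − v_c1 = 145.0 m/s.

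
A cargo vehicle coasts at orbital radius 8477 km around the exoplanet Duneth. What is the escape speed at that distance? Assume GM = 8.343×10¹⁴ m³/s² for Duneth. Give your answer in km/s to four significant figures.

v_esc ≈ 14.03 km/s

r = 8477 km = 8.477×10⁶ m.
Escape speed v_esc = √(2μ/r) = √(2 × 8.343×10¹⁴ / 8.477×10⁶) = √(1.968×10⁸) = 14030 m/s.
= 14.03 km/s.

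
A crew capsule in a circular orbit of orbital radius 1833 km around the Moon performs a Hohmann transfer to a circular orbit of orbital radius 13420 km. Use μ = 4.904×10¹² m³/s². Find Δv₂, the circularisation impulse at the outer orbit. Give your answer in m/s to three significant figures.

Δv ≈ 308 m/s

r₁ = 1833 km = 1.833×10⁶ m.
r₂ = 13420 km = 1.342×10⁷ m.
Transfer ellipse a_t = (r₁ + r₂)/2 = 7.626×10⁶ m.
At r₁: circular v_c1 = √(μ/r₁) = 1636 m/s; transfer-perilune v_p = √[μ(2/r₁ − 1/a_t)] = 2170 m/s.
At r₂: circular v_c2 = √(μ/r₂) = 604.5 m/s; transfer-apolune v_a = √[μ(2/r₂ − 1/a_t)] = 296.4 m/s.
Δv₂ = v_c2 − v_a = 308.1 m/s.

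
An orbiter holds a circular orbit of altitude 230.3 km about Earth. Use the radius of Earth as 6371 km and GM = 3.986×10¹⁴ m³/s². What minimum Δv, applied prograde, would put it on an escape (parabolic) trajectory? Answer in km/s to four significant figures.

r = 6371 + 230.3 = 6601.3 km = 6.6013×10⁶ m.
Circular speed v_c = √(μ/r) = 7771 m/s.
Escape speed v_esc = √(2μ/r) = √2 × v_c = 10990 m/s.
Δv = v_esc − v_c = 3219 m/s = 3.219 km/s.

Δv ≈ 3.219 km/s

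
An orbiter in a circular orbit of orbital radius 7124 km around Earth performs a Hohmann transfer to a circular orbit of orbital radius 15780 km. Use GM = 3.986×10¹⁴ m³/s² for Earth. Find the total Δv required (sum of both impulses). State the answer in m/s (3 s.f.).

r₁ = 7124 km = 7.124×10⁶ m.
r₂ = 15780 km = 1.578×10⁷ m.
Transfer ellipse a_t = (r₁ + r₂)/2 = 1.145×10⁷ m.
At r₁: circular v_c1 = √(μ/r₁) = 7480 m/s; transfer-perigee v_p = √[μ(2/r₁ − 1/a_t)] = 8781 m/s.
Δv₁ = v_p − v_c1 = 1300 m/s.
At r₂: circular v_c2 = √(μ/r₂) = 5026 m/s; transfer-apogee v_a = √[μ(2/r₂ − 1/a_t)] = 3964 m/s.
Δv₂ = v_c2 − v_a = 1062 m/s.
Total Δv = Δv₁ + Δv₂ = 2362 m/s.

Δv_total ≈ 2360 m/s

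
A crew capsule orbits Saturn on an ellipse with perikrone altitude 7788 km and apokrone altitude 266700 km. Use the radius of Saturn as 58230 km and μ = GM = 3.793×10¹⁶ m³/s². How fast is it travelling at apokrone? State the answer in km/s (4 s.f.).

v ≈ 6.279 km/s

r_p = 58230 + 7788 = 66018 km = 6.6018×10⁷ m.
r_a = 58230 + 266700 = 324930 km = 3.2493×10⁸ m.
Semi-major axis a = (r_p + r_a)/2 = 1.9547×10⁵ km = 1.955×10⁸ m.
Vis-viva: v² = μ(2/r − 1/a) = 3.793×10¹⁶ × (6.155×10⁻⁹ − 5.116×10⁻⁹) = 3.942×10⁷ m²/s².
v = 6279 m/s = 6.279 km/s.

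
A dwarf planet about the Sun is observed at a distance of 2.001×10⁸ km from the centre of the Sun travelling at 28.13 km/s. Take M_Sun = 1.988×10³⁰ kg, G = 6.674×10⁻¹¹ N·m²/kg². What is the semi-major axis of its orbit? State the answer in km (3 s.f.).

a ≈ 2.48×10⁸ km

μ = GM = 6.674×10⁻¹¹ × 1.988×10³⁰ = 1.327×10²⁰ m³/s².
r = 2.001×10¹¹ m.
Vis-viva rearranged: 1/a = 2/r − v²/μ = 9.995×10⁻¹² − 5.964×10⁻¹² = 4.031×10⁻¹² m⁻¹.
a = 2.481×10¹¹ m = 2.4808×10⁸ km.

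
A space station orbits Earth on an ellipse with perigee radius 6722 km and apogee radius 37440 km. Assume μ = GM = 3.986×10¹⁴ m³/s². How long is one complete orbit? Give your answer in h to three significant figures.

T ≈ 9.07 h

Semi-major axis a = (r_p + r_a)/2 = (6722.0 + 37440)/2 = 22081 km = 2.208×10⁷ m.
By Kepler's third law T = 2π√(a³/μ) = 2π × 5.197×10³ = 3.265×10⁴ s.
= 9.071 h.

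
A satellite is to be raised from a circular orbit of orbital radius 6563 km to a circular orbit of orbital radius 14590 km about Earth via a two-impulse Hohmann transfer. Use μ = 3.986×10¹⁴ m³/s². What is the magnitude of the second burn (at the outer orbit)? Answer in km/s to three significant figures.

r₁ = 6563 km = 6.563×10⁶ m.
r₂ = 14590 km = 1.459×10⁷ m.
Transfer ellipse a_t = (r₁ + r₂)/2 = 1.058×10⁷ m.
At r₁: circular v_c1 = √(μ/r₁) = 7793 m/s; transfer-perigee v_p = √[μ(2/r₁ − 1/a_t)] = 9153 m/s.
At r₂: circular v_c2 = √(μ/r₂) = 5227 m/s; transfer-apogee v_a = √[μ(2/r₂ − 1/a_t)] = 4117 m/s.
Δv₂ = v_c2 − v_a = 1109 m/s.
= 1.109 km/s.

Δv ≈ 1.11 km/s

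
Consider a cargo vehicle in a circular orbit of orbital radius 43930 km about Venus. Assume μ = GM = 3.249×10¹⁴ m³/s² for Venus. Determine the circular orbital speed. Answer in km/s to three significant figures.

v ≈ 2.72 km/s

r = 43930 km = 4.393×10⁷ m.
For a circular orbit v = √(μ/r) = √(3.249×10¹⁴ / 4.393×10⁷) = √(7.396×10⁶) = 2720 m/s.
That is 2.720 km/s.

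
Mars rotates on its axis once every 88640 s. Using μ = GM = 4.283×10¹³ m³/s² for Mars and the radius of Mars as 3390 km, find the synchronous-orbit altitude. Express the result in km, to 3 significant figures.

h_sync ≈ 17000 km

A synchronous orbit has period T, so by Kepler's third law a = (μT²/4π²)^(1/3).
μT²/4π² = 4.283×10¹³ × (8.864×10⁴)² / 39.48 = 8.524×10²¹ m³.
a = 2.043×10⁷ m = 20428 km.
Altitude h = a − R = 20428 − 3390 = 17038 km.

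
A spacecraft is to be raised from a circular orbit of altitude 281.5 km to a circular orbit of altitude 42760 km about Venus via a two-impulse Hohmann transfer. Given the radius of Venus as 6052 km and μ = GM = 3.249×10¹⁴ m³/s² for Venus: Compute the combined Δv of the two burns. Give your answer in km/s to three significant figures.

r₁ = 6052 + 281.5 = 6333.5 km = 6.3335×10⁶ m.
r₂ = 6052 + 42760 = 48812 km = 4.8812×10⁷ m.
Transfer ellipse a_t = (r₁ + r₂)/2 = 2.757×10⁷ m.
At r₁: circular v_c1 = √(μ/r₁) = 7162 m/s; transfer-periapsis v_p = √[μ(2/r₁ − 1/a_t)] = 9530 m/s.
Δv₁ = v_p − v_c1 = 2367 m/s.
At r₂: circular v_c2 = √(μ/r₂) = 2580 m/s; transfer-apoapsis v_a = √[μ(2/r₂ − 1/a_t)] = 1236 m/s.
Δv₂ = v_c2 − v_a = 1343 m/s.
Total Δv = Δv₁ + Δv₂ = 3711 m/s = 3.711 km/s.

Δv_total ≈ 3.71 km/s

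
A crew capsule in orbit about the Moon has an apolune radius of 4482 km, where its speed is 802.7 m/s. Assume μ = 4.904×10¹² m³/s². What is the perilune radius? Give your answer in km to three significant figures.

perilune radius ≈ 1870 km

r_a = 4.482×10⁶ m.
Specific energy ε = v²/2 − μ/r = -7.720×10⁵ J/kg, so a = −μ/(2ε) = 3.176×10⁶ m.
The apsides satisfy r_p + r_a = 2a, so the perilune radius is 2a − r_a = 1.870×10⁶ m = 1870.4 km.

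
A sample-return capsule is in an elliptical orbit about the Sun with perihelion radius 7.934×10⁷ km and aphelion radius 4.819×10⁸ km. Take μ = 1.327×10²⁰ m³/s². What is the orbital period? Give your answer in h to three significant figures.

Semi-major axis a = (r_p + r_a)/2 = (7.9340×10⁷ + 4.8190×10⁸)/2 = 2.8062×10⁸ km = 2.806×10¹¹ m.
By Kepler's third law T = 2π√(a³/μ) = 2π × 1.290×10⁷ = 8.108×10⁷ s.
= 22520 h.

T ≈ 22500 h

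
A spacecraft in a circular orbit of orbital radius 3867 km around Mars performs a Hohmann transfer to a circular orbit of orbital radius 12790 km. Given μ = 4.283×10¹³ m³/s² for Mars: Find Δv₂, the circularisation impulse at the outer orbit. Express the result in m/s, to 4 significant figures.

Δv ≈ 583.0 m/s

r₁ = 3867 km = 3.867×10⁶ m.
r₂ = 12790 km = 1.279×10⁷ m.
Transfer ellipse a_t = (r₁ + r₂)/2 = 8.328×10⁶ m.
At r₁: circular v_c1 = √(μ/r₁) = 3328 m/s; transfer-periapsis v_p = √[μ(2/r₁ − 1/a_t)] = 4124 m/s.
At r₂: circular v_c2 = √(μ/r₂) = 1830 m/s; transfer-apoapsis v_a = √[μ(2/r₂ − 1/a_t)] = 1247 m/s.
Δv₂ = v_c2 − v_a = 583.0 m/s.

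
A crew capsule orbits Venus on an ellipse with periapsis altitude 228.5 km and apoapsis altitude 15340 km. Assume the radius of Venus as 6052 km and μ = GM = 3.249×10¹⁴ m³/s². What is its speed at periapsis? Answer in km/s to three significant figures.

r_p = 6052 + 228.5 = 6280.5 km = 6.2805×10⁶ m.
r_a = 6052 + 15340 = 21392 km = 2.1392×10⁷ m.
Semi-major axis a = (r_p + r_a)/2 = 13836 km = 1.384×10⁷ m.
Vis-viva: v² = μ(2/r − 1/a) = 3.249×10¹⁴ × (3.184×10⁻⁷ − 7.227×10⁻⁸) = 7.998×10⁷ m²/s².
v = 8943 m/s = 8.943 km/s.

v ≈ 8.94 km/s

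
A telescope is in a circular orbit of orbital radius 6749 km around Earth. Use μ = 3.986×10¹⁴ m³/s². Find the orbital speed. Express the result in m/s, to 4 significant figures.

r = 6749 km = 6.749×10⁶ m.
For a circular orbit v = √(μ/r) = √(3.986×10¹⁴ / 6.749×10⁶) = √(5.906×10⁷) = 7685 m/s.

v ≈ 7685 m/s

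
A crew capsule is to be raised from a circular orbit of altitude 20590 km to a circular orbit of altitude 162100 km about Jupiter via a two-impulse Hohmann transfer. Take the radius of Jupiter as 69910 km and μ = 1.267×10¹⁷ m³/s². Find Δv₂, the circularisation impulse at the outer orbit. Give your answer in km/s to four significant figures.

r₁ = 69910 + 20590 = 90500 km = 9.0500×10⁷ m.
r₂ = 69910 + 162100 = 232010 km = 2.3201×10⁸ m.
Transfer ellipse a_t = (r₁ + r₂)/2 = 1.613×10⁸ m.
At r₁: circular v_c1 = √(μ/r₁) = 37420 m/s; transfer-perijove v_p = √[μ(2/r₁ − 1/a_t)] = 44880 m/s.
At r₂: circular v_c2 = √(μ/r₂) = 23370 m/s; transfer-apojove v_a = √[μ(2/r₂ − 1/a_t)] = 17510 m/s.
Δv₂ = v_c2 − v_a = 5862 m/s.
= 5.862 km/s.

Δv ≈ 5.862 km/s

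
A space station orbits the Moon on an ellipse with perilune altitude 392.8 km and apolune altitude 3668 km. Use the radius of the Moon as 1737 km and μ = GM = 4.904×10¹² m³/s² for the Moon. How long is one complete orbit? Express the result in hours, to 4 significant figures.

r_p = 1737 + 392.8 = 2129.8 km = 2.1298×10⁶ m.
r_a = 1737 + 3668 = 5405.0 km = 5.4050×10⁶ m.
Semi-major axis a = (r_p + r_a)/2 = (2129.8 + 5405.0)/2 = 3767.4 km = 3.767×10⁶ m.
By Kepler's third law T = 2π√(a³/μ) = 2π × 3.302×10³ = 2.075×10⁴ s.
= 5.763 hours.

T ≈ 5.763 hours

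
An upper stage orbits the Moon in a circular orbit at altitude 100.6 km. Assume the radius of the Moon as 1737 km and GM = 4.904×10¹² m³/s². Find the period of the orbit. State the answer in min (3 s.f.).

T ≈ 118 min

r = 1737 + 100.6 = 1837.6 km = 1.8376×10⁶ m.
Kepler's third law: T = 2π√(r³/μ) = 2π√((1.838×10⁶)³ / 4.904×10¹²).
r³/μ = 1.265×10⁶ s², so T = 2π × 1.125×10³ = 7.068×10³ s.
Converting: 7.068×10³ s ÷ 60.00 = 117.8 min.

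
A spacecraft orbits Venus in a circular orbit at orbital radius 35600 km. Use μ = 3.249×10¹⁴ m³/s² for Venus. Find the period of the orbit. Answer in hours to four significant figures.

r = 35600 km = 3.560×10⁷ m.
Kepler's third law: T = 2π√(r³/μ) = 2π√((3.560×10⁷)³ / 3.249×10¹⁴).
r³/μ = 1.389×10⁸ s², so T = 2π × 1.178×10⁴ = 7.404×10⁴ s.
Converting: 7.404×10⁴ s ÷ 3600 = 20.57 hours.

T ≈ 20.57 hours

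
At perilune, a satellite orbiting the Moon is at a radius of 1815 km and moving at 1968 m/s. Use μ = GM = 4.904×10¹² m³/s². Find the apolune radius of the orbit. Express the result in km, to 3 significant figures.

apolune radius ≈ 4590 km

r_p = 1.815×10⁶ m.
Specific energy ε = v²/2 − μ/r = -7.654×10⁵ J/kg, so a = −μ/(2ε) = 3.203×10⁶ m.
The apsides satisfy r_p + r_a = 2a, so the apolune radius is 2a − r_p = 4.592×10⁶ m = 4592.0 km.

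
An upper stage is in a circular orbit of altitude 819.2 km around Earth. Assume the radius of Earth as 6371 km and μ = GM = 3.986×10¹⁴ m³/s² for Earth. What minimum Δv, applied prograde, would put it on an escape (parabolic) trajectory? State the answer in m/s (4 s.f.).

Δv ≈ 3084 m/s

r = 6371 + 819.2 = 7190.2 km = 7.1902×10⁶ m.
Circular speed v_c = √(μ/r) = 7446 m/s.
Escape speed v_esc = √(2μ/r) = √2 × v_c = 10530 m/s.
Δv = v_esc − v_c = 3084 m/s.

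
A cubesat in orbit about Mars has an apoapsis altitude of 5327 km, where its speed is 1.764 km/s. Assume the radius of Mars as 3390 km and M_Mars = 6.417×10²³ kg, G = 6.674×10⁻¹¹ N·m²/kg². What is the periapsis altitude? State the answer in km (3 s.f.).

μ = GM = 6.674×10⁻¹¹ × 6.417×10²³ = 4.283×10¹³ m³/s².
r_a = 3390 + 5327 = 8717.0 km = 8.717×10⁶ m.
Specific energy ε = v²/2 − μ/r = -3.357×10⁶ J/kg, so a = −μ/(2ε) = 6.378×10⁶ m.
The apsides satisfy r_p + r_a = 2a, so the periapsis radius is 2a − r_a = 4.040×10⁶ m = 4039.8 km.
Periapsis altitude = 4039.8 − 3390 = 649.77 km.

periapsis altitude ≈ 650 km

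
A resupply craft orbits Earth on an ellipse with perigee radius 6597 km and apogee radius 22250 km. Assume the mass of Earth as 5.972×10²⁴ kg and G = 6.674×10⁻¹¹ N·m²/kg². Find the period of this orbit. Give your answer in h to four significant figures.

μ = GM = 6.674×10⁻¹¹ × 5.972×10²⁴ = 3.986×10¹⁴ m³/s².
Semi-major axis a = (r_p + r_a)/2 = (6597.0 + 22250)/2 = 14424 km = 1.442×10⁷ m.
By Kepler's third law T = 2π√(a³/μ) = 2π × 2.744×10³ = 1.724×10⁴ s.
= 4.789 h.

T ≈ 4.789 h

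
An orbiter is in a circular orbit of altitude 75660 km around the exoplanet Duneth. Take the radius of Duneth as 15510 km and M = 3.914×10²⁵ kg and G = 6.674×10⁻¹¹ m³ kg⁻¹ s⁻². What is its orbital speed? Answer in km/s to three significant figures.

v ≈ 5.35 km/s

μ = GM = 6.674×10⁻¹¹ × 3.914×10²⁵ = 2.612×10¹⁵ m³/s².
r = 15510 + 75660 = 91170 km = 9.1170×10⁷ m.
For a circular orbit v = √(μ/r) = √(2.612×10¹⁵ / 9.117×10⁷) = √(2.865×10⁷) = 5353 m/s.
That is 5.353 km/s.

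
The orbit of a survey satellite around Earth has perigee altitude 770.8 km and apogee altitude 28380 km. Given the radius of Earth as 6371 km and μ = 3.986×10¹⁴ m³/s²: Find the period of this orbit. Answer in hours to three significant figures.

T ≈ 8.38 hours

r_p = 6371 + 770.8 = 7141.8 km = 7.1418×10⁶ m.
r_a = 6371 + 28380 = 34751 km = 3.4751×10⁷ m.
Semi-major axis a = (r_p + r_a)/2 = (7141.8 + 34751)/2 = 20946 km = 2.095×10⁷ m.
By Kepler's third law T = 2π√(a³/μ) = 2π × 4.802×10³ = 3.017×10⁴ s.
= 8.381 hours.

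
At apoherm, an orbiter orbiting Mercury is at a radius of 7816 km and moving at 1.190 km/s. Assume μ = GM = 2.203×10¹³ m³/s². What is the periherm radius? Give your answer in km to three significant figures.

r_a = 7.816×10⁶ m.
Specific energy ε = v²/2 − μ/r = -2.111×10⁶ J/kg, so a = −μ/(2ε) = 5.219×10⁶ m.
The apsides satisfy r_p + r_a = 2a, so the periherm radius is 2a − r_a = 2.622×10⁶ m = 2622.1 km.

periherm radius ≈ 2620 km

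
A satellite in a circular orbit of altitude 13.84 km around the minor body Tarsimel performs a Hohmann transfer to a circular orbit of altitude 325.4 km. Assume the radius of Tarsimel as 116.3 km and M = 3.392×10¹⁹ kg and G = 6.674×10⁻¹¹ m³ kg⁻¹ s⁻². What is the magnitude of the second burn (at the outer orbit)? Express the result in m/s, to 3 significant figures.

Δv ≈ 23.3 m/s

μ = GM = 6.674×10⁻¹¹ × 3.392×10¹⁹ = 2.264×10⁹ m³/s².
r₁ = 116.3 + 13.84 = 130.14 km = 1.3014×10⁵ m.
r₂ = 116.3 + 325.4 = 441.70 km = 4.4170×10⁵ m.
Transfer ellipse a_t = (r₁ + r₂)/2 = 2.859×10⁵ m.
At r₁: circular v_c1 = √(μ/r₁) = 131.9 m/s; transfer-periapsis v_p = √[μ(2/r₁ − 1/a_t)] = 163.9 m/s.
At r₂: circular v_c2 = √(μ/r₂) = 71.59 m/s; transfer-apoapsis v_a = √[μ(2/r₂ − 1/a_t)] = 48.30 m/s.
Δv₂ = v_c2 − v_a = 23.29 m/s.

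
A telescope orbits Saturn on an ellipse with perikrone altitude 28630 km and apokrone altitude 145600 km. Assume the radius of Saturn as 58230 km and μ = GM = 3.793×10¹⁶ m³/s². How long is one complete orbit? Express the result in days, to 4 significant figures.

r_p = 58230 + 28630 = 86860 km = 8.6860×10⁷ m.
r_a = 58230 + 145600 = 203830 km = 2.0383×10⁸ m.
Semi-major axis a = (r_p + r_a)/2 = (86860 + 2.0383×10⁵)/2 = 1.4534×10⁵ km = 1.453×10⁸ m.
By Kepler's third law T = 2π√(a³/μ) = 2π × 8.997×10³ = 5.653×10⁴ s.
= 0.6543 days.

T ≈ 0.6543 days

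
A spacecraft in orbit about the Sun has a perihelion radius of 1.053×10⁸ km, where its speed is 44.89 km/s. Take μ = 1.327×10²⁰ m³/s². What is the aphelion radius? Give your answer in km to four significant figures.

r_p = 1.053×10¹¹ m.
Specific energy ε = v²/2 − μ/r = -2.527×10⁸ J/kg, so a = −μ/(2ε) = 2.626×10¹¹ m.
The apsides satisfy r_p + r_a = 2a, so the aphelion radius is 2a − r_p = 4.199×10¹¹ m = 4.1993×10⁸ km.

aphelion radius ≈ 4.199×10⁸ km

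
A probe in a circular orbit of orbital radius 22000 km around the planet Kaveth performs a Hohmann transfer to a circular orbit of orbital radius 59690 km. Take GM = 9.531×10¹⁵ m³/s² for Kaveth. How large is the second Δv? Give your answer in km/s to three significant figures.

r₁ = 22000 km = 2.200×10⁷ m.
r₂ = 59690 km = 5.969×10⁷ m.
Transfer ellipse a_t = (r₁ + r₂)/2 = 4.084×10⁷ m.
At r₁: circular v_c1 = √(μ/r₁) = 20810 m/s; transfer-periapsis v_p = √[μ(2/r₁ − 1/a_t)] = 25160 m/s.
At r₂: circular v_c2 = √(μ/r₂) = 12640 m/s; transfer-apoapsis v_a = √[μ(2/r₂ − 1/a_t)] = 9274 m/s.
Δv₂ = v_c2 − v_a = 3362 m/s.
= 3.362 km/s.

Δv ≈ 3.36 km/s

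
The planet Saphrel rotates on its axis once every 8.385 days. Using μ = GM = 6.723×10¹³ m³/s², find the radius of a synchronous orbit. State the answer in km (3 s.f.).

T = 8.385 days = 7.245×10⁵ s.
A synchronous orbit has period T, so by Kepler's third law a = (μT²/4π²)^(1/3).
μT²/4π² = 6.723×10¹³ × (7.245×10⁵)² / 39.48 = 8.938×10²³ m³.
a = 9.633×10⁷ m = 96326 km.

r_sync ≈ 96300 km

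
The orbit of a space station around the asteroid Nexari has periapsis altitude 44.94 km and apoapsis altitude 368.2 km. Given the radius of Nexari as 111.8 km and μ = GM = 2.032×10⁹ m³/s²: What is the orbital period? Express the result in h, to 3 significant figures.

r_p = 111.8 + 44.94 = 156.74 km = 1.5674×10⁵ m.
r_a = 111.8 + 368.2 = 480.00 km = 4.8000×10⁵ m.
Semi-major axis a = (r_p + r_a)/2 = (156.74 + 480.00)/2 = 318.37 km = 3.184×10⁵ m.
By Kepler's third law T = 2π√(a³/μ) = 2π × 3.985×10³ = 2.504×10⁴ s.
= 6.955 h.

T ≈ 6.96 h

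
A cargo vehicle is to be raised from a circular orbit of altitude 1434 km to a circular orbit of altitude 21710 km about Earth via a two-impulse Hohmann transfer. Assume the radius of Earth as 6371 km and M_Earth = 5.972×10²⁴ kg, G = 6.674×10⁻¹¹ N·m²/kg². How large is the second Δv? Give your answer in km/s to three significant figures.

Δv ≈ 1.28 km/s

μ = GM = 6.674×10⁻¹¹ × 5.972×10²⁴ = 3.986×10¹⁴ m³/s².
r₁ = 6371 + 1434 = 7805.0 km = 7.8050×10⁶ m.
r₂ = 6371 + 21710 = 28081 km = 2.8081×10⁷ m.
Transfer ellipse a_t = (r₁ + r₂)/2 = 1.794×10⁷ m.
At r₁: circular v_c1 = √(μ/r₁) = 7146 m/s; transfer-perigee v_p = √[μ(2/r₁ − 1/a_t)] = 8940 m/s.
At r₂: circular v_c2 = √(μ/r₂) = 3767 m/s; transfer-apogee v_a = √[μ(2/r₂ − 1/a_t)] = 2485 m/s.
Δv₂ = v_c2 − v_a = 1283 m/s.
= 1.283 km/s.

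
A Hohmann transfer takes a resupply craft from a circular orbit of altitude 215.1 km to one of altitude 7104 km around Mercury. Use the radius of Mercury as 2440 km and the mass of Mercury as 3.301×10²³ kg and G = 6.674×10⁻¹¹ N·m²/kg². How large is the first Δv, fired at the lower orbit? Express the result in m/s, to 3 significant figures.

Δv ≈ 723 m/s

μ = GM = 6.674×10⁻¹¹ × 3.301×10²³ = 2.203×10¹³ m³/s².
r₁ = 2440 + 215.1 = 2655.1 km = 2.6551×10⁶ m.
r₂ = 2440 + 7104 = 9544.0 km = 9.5440×10⁶ m.
Transfer ellipse a_t = (r₁ + r₂)/2 = 6.100×10⁶ m.
At r₁: circular v_c1 = √(μ/r₁) = 2881 m/s; transfer-periherm v_p = √[μ(2/r₁ − 1/a_t)] = 3603 m/s.
Δv₁ = v_p − v_c1 = 722.7 m/s.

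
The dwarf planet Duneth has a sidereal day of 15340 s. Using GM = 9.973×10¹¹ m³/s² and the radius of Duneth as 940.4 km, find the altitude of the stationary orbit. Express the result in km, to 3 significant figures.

A synchronous orbit has period T, so by Kepler's third law a = (μT²/4π²)^(1/3).
μT²/4π² = 9.973×10¹¹ × (1.534×10⁴)² / 39.48 = 5.945×10¹⁸ m³.
a = 1.812×10⁶ m = 1811.5 km.
Altitude h = a − R = 1811.5 − 940.4 = 871.10 km.

h_sync ≈ 871 km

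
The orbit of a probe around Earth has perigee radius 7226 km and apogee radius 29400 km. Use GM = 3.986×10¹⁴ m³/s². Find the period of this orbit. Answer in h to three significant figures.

T ≈ 6.85 h

Semi-major axis a = (r_p + r_a)/2 = (7226.0 + 29400)/2 = 18313 km = 1.831×10⁷ m.
By Kepler's third law T = 2π√(a³/μ) = 2π × 3.925×10³ = 2.466×10⁴ s.
= 6.851 h.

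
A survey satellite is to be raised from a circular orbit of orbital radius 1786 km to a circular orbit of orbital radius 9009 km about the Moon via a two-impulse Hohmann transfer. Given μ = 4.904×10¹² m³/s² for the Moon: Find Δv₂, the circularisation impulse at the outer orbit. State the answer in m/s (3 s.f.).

r₁ = 1786 km = 1.786×10⁶ m.
r₂ = 9009 km = 9.009×10⁶ m.
Transfer ellipse a_t = (r₁ + r₂)/2 = 5.398×10⁶ m.
At r₁: circular v_c1 = √(μ/r₁) = 1657 m/s; transfer-perilune v_p = √[μ(2/r₁ − 1/a_t)] = 2141 m/s.
At r₂: circular v_c2 = √(μ/r₂) = 737.8 m/s; transfer-apolune v_a = √[μ(2/r₂ − 1/a_t)] = 424.4 m/s.
Δv₂ = v_c2 − v_a = 313.4 m/s.

Δv ≈ 313 m/s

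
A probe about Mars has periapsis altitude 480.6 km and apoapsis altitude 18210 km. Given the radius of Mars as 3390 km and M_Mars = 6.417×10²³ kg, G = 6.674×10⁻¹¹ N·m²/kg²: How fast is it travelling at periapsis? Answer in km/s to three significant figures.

v ≈ 4.33 km/s

μ = GM = 6.674×10⁻¹¹ × 6.417×10²³ = 4.283×10¹³ m³/s².
r_p = 3390 + 480.6 = 3870.6 km = 3.8706×10⁶ m.
r_a = 3390 + 18210 = 21600 km = 2.1600×10⁷ m.
Semi-major axis a = (r_p + r_a)/2 = 12735 km = 1.274×10⁷ m.
Vis-viva: v² = μ(2/r − 1/a) = 4.283×10¹³ × (5.167×10⁻⁷ − 7.852×10⁻⁸) = 1.877×10⁷ m²/s².
v = 4332 m/s = 4.332 km/s.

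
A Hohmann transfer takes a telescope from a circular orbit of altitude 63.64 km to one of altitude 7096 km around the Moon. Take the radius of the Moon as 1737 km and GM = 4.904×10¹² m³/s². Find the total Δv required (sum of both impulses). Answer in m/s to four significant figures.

r₁ = 1737 + 63.64 = 1800.6 km = 1.8006×10⁶ m.
r₂ = 1737 + 7096 = 8833.0 km = 8.8330×10⁶ m.
Transfer ellipse a_t = (r₁ + r₂)/2 = 5.317×10⁶ m.
At r₁: circular v_c1 = √(μ/r₁) = 1650 m/s; transfer-perilune v_p = √[μ(2/r₁ − 1/a_t)] = 2127 m/s.
Δv₁ = v_p − v_c1 = 476.8 m/s.
At r₂: circular v_c2 = √(μ/r₂) = 745.1 m/s; transfer-apolune v_a = √[μ(2/r₂ − 1/a_t)] = 433.6 m/s.
Δv₂ = v_c2 − v_a = 311.5 m/s.
Total Δv = Δv₁ + Δv₂ = 788.3 m/s.

Δv_total ≈ 788.3 m/s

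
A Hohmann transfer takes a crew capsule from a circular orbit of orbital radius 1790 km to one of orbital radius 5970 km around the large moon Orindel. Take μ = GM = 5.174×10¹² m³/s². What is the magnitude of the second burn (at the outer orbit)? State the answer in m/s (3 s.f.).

r₁ = 1790 km = 1.790×10⁶ m.
r₂ = 5970 km = 5.970×10⁶ m.
Transfer ellipse a_t = (r₁ + r₂)/2 = 3.880×10⁶ m.
At r₁: circular v_c1 = √(μ/r₁) = 1700 m/s; transfer-periapsis v_p = √[μ(2/r₁ − 1/a_t)] = 2109 m/s.
At r₂: circular v_c2 = √(μ/r₂) = 930.9 m/s; transfer-apoapsis v_a = √[μ(2/r₂ − 1/a_t)] = 632.3 m/s.
Δv₂ = v_c2 − v_a = 298.6 m/s.

Δv ≈ 299 m/s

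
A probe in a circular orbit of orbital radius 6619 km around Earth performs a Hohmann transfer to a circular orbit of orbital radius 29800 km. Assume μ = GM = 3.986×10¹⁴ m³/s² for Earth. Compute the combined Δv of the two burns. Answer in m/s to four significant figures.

Δv_total ≈ 3619 m/s

r₁ = 6619 km = 6.619×10⁶ m.
r₂ = 29800 km = 2.980×10⁷ m.
Transfer ellipse a_t = (r₁ + r₂)/2 = 1.821×10⁷ m.
At r₁: circular v_c1 = √(μ/r₁) = 7760 m/s; transfer-perigee v_p = √[μ(2/r₁ − 1/a_t)] = 9927 m/s.
Δv₁ = v_p − v_c1 = 2167 m/s.
At r₂: circular v_c2 = √(μ/r₂) = 3657 m/s; transfer-apogee v_a = √[μ(2/r₂ − 1/a_t)] = 2205 m/s.
Δv₂ = v_c2 − v_a = 1452 m/s.
Total Δv = Δv₁ + Δv₂ = 3619 m/s.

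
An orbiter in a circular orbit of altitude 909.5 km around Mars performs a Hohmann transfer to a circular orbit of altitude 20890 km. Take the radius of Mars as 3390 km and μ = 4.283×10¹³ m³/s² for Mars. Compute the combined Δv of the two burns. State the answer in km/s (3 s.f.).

Δv_total ≈ 1.56 km/s

r₁ = 3390 + 909.5 = 4299.5 km = 4.2995×10⁶ m.
r₂ = 3390 + 20890 = 24280 km = 2.4280×10⁷ m.
Transfer ellipse a_t = (r₁ + r₂)/2 = 1.429×10⁷ m.
At r₁: circular v_c1 = √(μ/r₁) = 3156 m/s; transfer-periapsis v_p = √[μ(2/r₁ − 1/a_t)] = 4114 m/s.
Δv₁ = v_p − v_c1 = 957.9 m/s.
At r₂: circular v_c2 = √(μ/r₂) = 1328 m/s; transfer-apoapsis v_a = √[μ(2/r₂ − 1/a_t)] = 728.5 m/s.
Δv₂ = v_c2 − v_a = 599.6 m/s.
Total Δv = Δv₁ + Δv₂ = 1558 m/s = 1.558 km/s.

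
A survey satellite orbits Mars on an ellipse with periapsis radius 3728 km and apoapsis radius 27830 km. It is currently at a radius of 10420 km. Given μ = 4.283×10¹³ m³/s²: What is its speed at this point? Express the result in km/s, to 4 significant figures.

Semi-major axis a = (r_p + r_a)/2 = 15779 km = 1.578×10⁷ m.
Vis-viva: v² = μ(2/r − 1/a) = 4.283×10¹³ × (1.919×10⁻⁷ − 6.338×10⁻⁸) = 5.506×10⁶ m²/s².
v = 2347 m/s = 2.347 km/s.

v ≈ 2.347 km/s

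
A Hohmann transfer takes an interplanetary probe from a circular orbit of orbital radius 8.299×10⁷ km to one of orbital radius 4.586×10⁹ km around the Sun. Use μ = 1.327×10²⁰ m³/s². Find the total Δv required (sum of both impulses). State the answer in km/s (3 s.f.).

Δv_total ≈ 20.4 km/s

r₁ = 8.299×10⁷ km = 8.299×10¹⁰ m.
r₂ = 4.586×10⁹ km = 4.586×10¹² m.
Transfer ellipse a_t = (r₁ + r₂)/2 = 2.334×10¹² m.
At r₁: circular v_c1 = √(μ/r₁) = 39990 m/s; transfer-perihelion v_p = √[μ(2/r₁ − 1/a_t)] = 56050 m/s.
Δv₁ = v_p − v_c1 = 16060 m/s.
At r₂: circular v_c2 = √(μ/r₂) = 5379 m/s; transfer-aphelion v_a = √[μ(2/r₂ − 1/a_t)] = 1014 m/s.
Δv₂ = v_c2 − v_a = 4365 m/s.
Total Δv = Δv₁ + Δv₂ = 20420 m/s = 20.42 km/s.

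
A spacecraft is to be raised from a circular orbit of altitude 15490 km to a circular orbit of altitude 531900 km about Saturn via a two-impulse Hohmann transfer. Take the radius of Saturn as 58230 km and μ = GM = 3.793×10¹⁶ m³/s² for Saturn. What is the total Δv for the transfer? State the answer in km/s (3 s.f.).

r₁ = 58230 + 15490 = 73720 km = 7.3720×10⁷ m.
r₂ = 58230 + 531900 = 590130 km = 5.9013×10⁸ m.
Transfer ellipse a_t = (r₁ + r₂)/2 = 3.319×10⁸ m.
At r₁: circular v_c1 = √(μ/r₁) = 22680 m/s; transfer-perikrone v_p = √[μ(2/r₁ − 1/a_t)] = 30240 m/s.
Δv₁ = v_p − v_c1 = 7562 m/s.
At r₂: circular v_c2 = √(μ/r₂) = 8017 m/s; transfer-apokrone v_a = √[μ(2/r₂ − 1/a_t)] = 3778 m/s.
Δv₂ = v_c2 − v_a = 4239 m/s.
Total Δv = Δv₁ + Δv₂ = 11800 m/s = 11.80 km/s.

Δv_total ≈ 11.8 km/s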